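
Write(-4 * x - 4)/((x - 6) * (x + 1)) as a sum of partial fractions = -4/(x - 6)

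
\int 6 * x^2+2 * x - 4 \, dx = 2*x^3 + x^2 - 4*x + C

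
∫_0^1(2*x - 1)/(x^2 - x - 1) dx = 0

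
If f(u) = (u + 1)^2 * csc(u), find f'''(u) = (u^2*cos(u)/sin(u) - 6*u^2*cos(u)/sin(u)^3 - 6*u + 2*u*cos(u)/sin(u) + 12*u/sin(u)^2 - 12*u*cos(u)/sin(u)^3 - 6 - 5*cos(u)/sin(u) + 12/sin(u)^2 - 6*cos(u)/sin(u)^3)/sin(u)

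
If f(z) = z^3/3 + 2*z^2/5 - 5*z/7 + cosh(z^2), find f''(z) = 4*z^2*cosh(z^2) + 2*z + 2*sinh(z^2) + 4/5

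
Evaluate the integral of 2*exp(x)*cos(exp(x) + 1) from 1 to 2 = -2*sin(1 + E) + 2*sin(1 + exp(2))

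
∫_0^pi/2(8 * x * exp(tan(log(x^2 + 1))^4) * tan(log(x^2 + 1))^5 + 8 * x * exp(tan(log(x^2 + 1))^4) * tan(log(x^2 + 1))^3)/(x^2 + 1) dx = -1 + exp(tan(log(1 + pi^2/4))^4)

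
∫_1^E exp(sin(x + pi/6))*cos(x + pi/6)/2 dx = -exp(sin(pi/6 + 1))/2 + exp(sin(pi/6 + E))/2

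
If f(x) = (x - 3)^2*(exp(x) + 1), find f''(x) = x^2*exp(x) - 2*x*exp(x) - exp(x) + 2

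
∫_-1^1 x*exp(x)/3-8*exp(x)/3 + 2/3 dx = -8*E/3 + 10*exp(-1)/3 + 4/3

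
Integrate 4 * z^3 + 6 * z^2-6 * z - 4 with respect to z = z^4 + 2*z^3 - 3*z^2 - 4*z + C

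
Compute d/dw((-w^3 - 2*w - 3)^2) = 6*w^5 + 16*w^3 + 18*w^2 + 8*w + 12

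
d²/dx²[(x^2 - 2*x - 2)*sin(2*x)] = -4*x^2*sin(2*x) + 8*sqrt(2)*x*sin(2*x + pi/4) + 10*sin(2*x) - 8*cos(2*x)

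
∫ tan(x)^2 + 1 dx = tan(x) + C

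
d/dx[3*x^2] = 6*x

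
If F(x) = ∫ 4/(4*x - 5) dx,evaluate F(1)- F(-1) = -2*log(3)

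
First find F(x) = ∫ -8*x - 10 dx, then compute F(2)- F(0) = -36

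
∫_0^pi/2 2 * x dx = pi^2/4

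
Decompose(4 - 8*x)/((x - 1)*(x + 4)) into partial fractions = -36/(5*(x + 4)) - 4/(5*(x - 1))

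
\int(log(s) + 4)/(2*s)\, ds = (log(s) + 4)^2/4 + C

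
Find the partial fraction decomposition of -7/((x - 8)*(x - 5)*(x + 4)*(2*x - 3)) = -8/(143*(2*x - 3)) + 7/(1188*(x + 4)) + 1/(27*(x - 5)) - 7/(468*(x - 8))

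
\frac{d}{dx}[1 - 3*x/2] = -3/2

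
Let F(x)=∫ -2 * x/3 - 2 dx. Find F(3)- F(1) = -20/3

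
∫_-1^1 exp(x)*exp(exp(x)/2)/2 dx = -exp(exp(-1)/2) + exp(E/2)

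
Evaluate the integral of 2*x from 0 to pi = pi^2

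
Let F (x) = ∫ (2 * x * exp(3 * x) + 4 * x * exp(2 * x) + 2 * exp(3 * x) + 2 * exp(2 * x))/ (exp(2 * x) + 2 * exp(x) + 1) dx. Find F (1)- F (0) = 2*exp(2)/(1 + E)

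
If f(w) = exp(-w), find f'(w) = -exp(-w)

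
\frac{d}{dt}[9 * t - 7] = 9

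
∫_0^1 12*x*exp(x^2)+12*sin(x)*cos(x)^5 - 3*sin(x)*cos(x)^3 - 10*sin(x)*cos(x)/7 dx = -4 - 31*sin(1)^2/14 - 2*cos(1)^6 + 3*sin(1)^4/4 + 6*E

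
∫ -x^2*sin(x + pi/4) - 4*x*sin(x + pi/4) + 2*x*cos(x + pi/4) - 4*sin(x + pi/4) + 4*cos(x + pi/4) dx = (x + 2)^2*cos(x + pi/4) + C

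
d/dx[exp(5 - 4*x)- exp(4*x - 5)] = (-4*exp(8*x - 10) - 4)*exp(5 - 4*x)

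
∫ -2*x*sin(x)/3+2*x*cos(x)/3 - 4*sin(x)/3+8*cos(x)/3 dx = 2*sqrt(2)*(x + 3)*sin(x + pi/4)/3 + C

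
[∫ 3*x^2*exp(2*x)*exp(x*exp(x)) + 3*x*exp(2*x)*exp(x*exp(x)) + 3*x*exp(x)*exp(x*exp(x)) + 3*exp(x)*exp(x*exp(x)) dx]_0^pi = 3*pi*exp(pi + pi*exp(pi))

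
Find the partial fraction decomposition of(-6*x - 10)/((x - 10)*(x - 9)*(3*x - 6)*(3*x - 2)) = 9/(200*(3*x - 2)) - 11/(336*(x - 2)) + 64/(525*(x - 9)) - 5/(48*(x - 10))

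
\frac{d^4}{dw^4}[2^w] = 2^w*log(2)^4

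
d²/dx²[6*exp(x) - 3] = 6*exp(x)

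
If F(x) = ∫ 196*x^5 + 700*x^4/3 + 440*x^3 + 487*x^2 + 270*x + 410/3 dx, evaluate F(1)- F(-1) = 2074/3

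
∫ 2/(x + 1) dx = 2*log(-4*x - 4) + C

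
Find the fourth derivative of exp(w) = exp(w)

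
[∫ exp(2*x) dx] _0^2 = -1/2 + exp(4)/2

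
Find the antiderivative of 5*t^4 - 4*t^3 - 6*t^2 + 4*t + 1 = t^5 - t^4 - 2*t^3 + 2*t^2 + t + C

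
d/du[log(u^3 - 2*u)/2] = (3*u^2 - 2)/(2*u^3 - 4*u)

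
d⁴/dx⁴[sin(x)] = sin(x)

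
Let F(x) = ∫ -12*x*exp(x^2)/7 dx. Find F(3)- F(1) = -6*exp(9)/7 + 6*E/7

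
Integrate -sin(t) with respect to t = cos(t) + C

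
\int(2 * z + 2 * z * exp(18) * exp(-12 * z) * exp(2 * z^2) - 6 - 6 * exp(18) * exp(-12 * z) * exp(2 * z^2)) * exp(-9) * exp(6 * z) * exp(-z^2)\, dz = 2*sinh((z - 3)^2) + C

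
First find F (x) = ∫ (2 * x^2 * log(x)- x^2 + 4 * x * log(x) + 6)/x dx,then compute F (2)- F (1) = -7 + 18*log(2)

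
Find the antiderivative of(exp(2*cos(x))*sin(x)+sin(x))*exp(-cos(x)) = -2*sinh(cos(x)) + C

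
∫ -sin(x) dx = cos(x) + C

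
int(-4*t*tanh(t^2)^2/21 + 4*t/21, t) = 2*tanh(t^2)/21 + C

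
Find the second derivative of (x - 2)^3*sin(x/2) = -x^3*sin(x/2)/4 + 3*x^2*sin(x/2)/2 + 3*x^2*cos(x/2) + 3*x*sin(x/2) - 12*x*cos(x/2) - 10*sin(x/2) + 12*cos(x/2)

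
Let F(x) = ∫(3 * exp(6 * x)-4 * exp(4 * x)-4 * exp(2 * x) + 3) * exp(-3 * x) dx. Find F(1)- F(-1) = -2*E + 2*exp(-1) + (E - exp(-1))^3 - (-E + exp(-1))^3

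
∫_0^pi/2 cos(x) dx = 1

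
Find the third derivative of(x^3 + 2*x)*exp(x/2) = x^3*exp(x/2)/8 + 9*x^2*exp(x/2)/4 + 37*x*exp(x/2)/4 + 15*exp(x/2)/2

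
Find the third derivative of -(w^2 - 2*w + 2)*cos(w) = -w^2*sin(w) + 2*w*sin(w) + 6*w*cos(w) + 4*sin(w) - 6*cos(w)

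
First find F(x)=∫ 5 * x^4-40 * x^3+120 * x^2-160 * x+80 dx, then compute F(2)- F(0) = 32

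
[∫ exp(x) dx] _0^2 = -1 + exp(2)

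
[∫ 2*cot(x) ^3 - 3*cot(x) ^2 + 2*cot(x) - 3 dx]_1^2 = -3*cot(1) + 3*cot(2) - cot(2)^2 + cot(1)^2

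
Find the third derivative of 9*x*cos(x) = 9*x*sin(x) - 27*cos(x)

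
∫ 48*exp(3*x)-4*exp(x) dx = (16*exp(2*x) - 4)*exp(x) + C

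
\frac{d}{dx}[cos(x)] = -sin(x)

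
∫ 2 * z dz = z^2 + C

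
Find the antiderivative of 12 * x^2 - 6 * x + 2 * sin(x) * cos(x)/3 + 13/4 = 4*x^3 - 3*x^2 + 13*x/4 + sin(x)^2/3 + C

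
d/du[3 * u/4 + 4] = 3/4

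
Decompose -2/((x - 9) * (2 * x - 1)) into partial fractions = 4/(17*(2*x - 1)) - 2/(17*(x - 9))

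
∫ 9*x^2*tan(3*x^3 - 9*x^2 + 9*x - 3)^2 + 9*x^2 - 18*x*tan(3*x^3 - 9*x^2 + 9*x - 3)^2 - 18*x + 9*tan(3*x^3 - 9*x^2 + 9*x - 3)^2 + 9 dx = tan(3*(x - 1)^3) + C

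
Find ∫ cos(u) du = sin(u) + C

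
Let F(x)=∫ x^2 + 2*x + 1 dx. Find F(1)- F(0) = 7/3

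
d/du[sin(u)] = cos(u)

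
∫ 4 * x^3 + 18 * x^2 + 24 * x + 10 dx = x^4 + 6*x^3 + 12*x^2 + 10*x + C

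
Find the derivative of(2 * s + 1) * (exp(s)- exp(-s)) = (2*s*exp(2*s) + 2*s + 3*exp(2*s) - 1)*exp(-s)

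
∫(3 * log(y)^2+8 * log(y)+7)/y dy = (log(y)^2 + 4*log(y) + 7)*log(y) + C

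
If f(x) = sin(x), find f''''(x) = sin(x)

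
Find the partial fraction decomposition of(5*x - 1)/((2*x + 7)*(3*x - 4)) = 17/(29*(3*x - 4)) + 37/(29*(2*x + 7))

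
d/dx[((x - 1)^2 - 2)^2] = 4*x^3 - 12*x^2 + 4*x + 4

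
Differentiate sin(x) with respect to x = cos(x)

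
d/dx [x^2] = 2*x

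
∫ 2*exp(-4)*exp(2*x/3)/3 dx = exp(2*x/3 - 4) + C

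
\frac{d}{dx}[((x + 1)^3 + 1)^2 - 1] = 6*x^5 + 30*x^4 + 60*x^3 + 66*x^2 + 42*x + 12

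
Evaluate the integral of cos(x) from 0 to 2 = sin(2)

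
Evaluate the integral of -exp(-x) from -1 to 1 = -E + exp(-1)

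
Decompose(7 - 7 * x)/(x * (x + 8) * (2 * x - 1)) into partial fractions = 14/(17*(2*x - 1)) + 63/(136*(x + 8)) - 7/(8*x)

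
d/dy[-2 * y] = -2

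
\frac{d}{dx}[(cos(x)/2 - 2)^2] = (2 - cos(x)/2)*sin(x)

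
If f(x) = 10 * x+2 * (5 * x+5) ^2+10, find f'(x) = 100*x + 110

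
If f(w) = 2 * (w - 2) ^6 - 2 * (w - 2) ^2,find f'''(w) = 240*w^3 - 1440*w^2 + 2880*w - 1920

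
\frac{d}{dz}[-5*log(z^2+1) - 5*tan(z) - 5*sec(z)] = -5*(z^2*sin(z)/cos(z)^2 + z^2/cos(z)^2 + 2*z + sin(z)/cos(z)^2 + cos(z)^(-2))/(z^2 + 1)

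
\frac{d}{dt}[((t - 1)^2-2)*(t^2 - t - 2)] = 4*t^3 - 9*t^2 - 2*t + 5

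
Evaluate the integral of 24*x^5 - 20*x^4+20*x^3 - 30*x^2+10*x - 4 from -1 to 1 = -36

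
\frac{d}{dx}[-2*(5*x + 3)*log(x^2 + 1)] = (-10*x^2*log(x^2 + 1) - 20*x^2 - 12*x - 10*log(x^2 + 1))/(x^2 + 1)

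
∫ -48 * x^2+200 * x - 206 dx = -16*x^3 + 100*x^2 - 206*x + C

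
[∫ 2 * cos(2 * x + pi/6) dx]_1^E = -sin(pi/6 + 2) + sin(pi/6 + 2*E)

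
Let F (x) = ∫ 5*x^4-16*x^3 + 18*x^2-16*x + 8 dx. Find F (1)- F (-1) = 30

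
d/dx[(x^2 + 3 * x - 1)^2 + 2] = 4*x^3 + 18*x^2 + 14*x - 6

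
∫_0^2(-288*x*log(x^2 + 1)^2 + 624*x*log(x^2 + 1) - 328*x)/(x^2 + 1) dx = -60 + 6*(2 - 2*log(5))^3 + 3*(2 - 2*log(5))^2 + 4*log(5)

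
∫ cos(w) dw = sin(w) + C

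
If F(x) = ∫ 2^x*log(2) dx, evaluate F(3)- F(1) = 6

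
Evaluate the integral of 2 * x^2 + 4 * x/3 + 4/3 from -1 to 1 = 4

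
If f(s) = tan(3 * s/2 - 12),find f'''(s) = 81*tan(3*s/2 - 12)^4/4 + 27*tan(3*s/2 - 12)^2 + 27/4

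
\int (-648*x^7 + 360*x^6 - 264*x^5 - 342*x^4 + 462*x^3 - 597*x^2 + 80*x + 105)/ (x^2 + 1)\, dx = -108*x^6 + 72*x^5 + 96*x^4 - 234*x^3 + 39*x^2 + 105*x + log(x^2 + 1) + C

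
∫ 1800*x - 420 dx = 900*x^2 - 420*x + C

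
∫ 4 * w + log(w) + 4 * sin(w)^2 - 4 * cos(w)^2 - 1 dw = 2*w^2 + w*log(w) - 2*w - 2*sin(2*w) + C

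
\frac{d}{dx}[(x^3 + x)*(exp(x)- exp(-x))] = (x^3*exp(2*x) + x^3 + 3*x^2*exp(2*x) - 3*x^2 + x*exp(2*x) + x + exp(2*x) - 1)*exp(-x)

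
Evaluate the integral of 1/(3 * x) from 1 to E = 1/3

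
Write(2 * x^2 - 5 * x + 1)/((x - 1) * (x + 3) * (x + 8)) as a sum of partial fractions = 169/(45*(x + 8)) - 17/(10*(x + 3)) - 1/(18*(x - 1))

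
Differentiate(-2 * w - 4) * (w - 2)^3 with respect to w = -8*w^3 + 24*w^2 - 32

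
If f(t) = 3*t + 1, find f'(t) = 3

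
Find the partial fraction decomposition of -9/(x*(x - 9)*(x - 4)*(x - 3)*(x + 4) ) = -9/(2912*(x + 4)) - 1/(14*(x - 3)) + 9/(160*(x - 4)) - 1/(390*(x - 9)) + 1/(48*x)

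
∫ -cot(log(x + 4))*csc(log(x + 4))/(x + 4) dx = csc(log(x + 4)) + C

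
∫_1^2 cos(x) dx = -sin(1) + sin(2)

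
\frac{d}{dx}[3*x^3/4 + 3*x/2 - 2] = 9*x^2/4 + 3/2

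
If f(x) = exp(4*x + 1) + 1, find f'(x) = 4*exp(4*x + 1)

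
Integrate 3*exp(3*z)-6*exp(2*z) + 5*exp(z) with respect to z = (exp(z) - 1)^3 + 2*exp(z) + C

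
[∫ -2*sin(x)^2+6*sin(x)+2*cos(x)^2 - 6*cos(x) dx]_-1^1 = 4*(-3 + cos(1))*sin(1)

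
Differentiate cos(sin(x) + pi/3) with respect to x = -sin(sin(x) + pi/3)*cos(x)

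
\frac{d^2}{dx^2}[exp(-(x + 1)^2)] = (4*x^2 + 8*x + 2)*exp(-x^2 - 2*x - 1)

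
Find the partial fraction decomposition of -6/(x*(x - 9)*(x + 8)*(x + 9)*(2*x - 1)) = 96/(5491*(2*x - 1)) - 1/(513*(x + 9)) + 3/(1156*(x + 8)) - 1/(7803*(x - 9)) - 1/(108*x)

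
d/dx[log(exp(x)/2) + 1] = 1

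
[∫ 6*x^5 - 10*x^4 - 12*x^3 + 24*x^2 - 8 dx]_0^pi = -2*pi^2 - 4*pi - 1 + 2*pi^3 + (-pi^2 - 2*pi + 1 + pi^3)^2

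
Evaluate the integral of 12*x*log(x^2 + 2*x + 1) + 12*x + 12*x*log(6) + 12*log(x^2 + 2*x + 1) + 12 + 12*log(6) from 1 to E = -24*log(24) + (2 + 2*E)*(3 + 3*E)*log((2 + 2*E)*(3 + 3*E))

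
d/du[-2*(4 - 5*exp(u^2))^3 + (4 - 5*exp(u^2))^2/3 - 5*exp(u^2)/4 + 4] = 1500*u*exp(3*u^2) - 7100*u*exp(2*u^2)/3 + 5585*u*exp(u^2)/6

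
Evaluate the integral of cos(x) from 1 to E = -sin(1) + sin(E)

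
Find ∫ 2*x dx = x^2 + C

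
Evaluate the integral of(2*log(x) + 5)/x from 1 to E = 6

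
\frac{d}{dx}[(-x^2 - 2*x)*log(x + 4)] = (-2*x^2*log(x + 4) - x^2 - 10*x*log(x + 4) - 2*x - 8*log(x + 4))/(x + 4)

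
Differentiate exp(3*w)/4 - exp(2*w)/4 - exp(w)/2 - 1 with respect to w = 3*exp(3*w)/4 - exp(2*w)/2 - exp(w)/2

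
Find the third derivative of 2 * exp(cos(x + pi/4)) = (-sin(2*x)*sin(x + pi/4) + sin(x + pi/4) + 3*cos(2*x))*exp(-sqrt(2)*sin(x)/2)*exp(sqrt(2)*cos(x)/2)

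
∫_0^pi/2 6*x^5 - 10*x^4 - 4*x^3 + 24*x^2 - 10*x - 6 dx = -9 + (-pi^3/8 - 3 + pi/2 + pi^2/4)^2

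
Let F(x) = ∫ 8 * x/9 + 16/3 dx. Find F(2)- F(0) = 112/9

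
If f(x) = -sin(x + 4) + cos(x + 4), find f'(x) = -sin(x + 4) - cos(x + 4)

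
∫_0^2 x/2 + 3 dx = 7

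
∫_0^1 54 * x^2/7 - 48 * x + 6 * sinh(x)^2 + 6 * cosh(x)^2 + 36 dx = 3*sinh(2) + 102/7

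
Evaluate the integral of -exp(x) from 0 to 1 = 1 - E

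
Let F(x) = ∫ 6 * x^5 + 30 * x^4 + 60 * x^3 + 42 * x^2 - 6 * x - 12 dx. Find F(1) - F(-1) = 16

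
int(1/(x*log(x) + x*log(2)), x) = log(3*log(2*x)) + C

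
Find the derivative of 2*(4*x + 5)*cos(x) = -8*x*sin(x) - 10*sin(x) + 8*cos(x)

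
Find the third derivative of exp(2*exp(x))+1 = 2*exp(x + 2*exp(x)) + 12*exp(2*x + 2*exp(x)) + 8*exp(3*x + 2*exp(x))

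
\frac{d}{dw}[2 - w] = -1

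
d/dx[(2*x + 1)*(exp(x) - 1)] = 2*x*exp(x) + 3*exp(x) - 2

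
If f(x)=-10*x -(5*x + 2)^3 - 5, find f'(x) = -375*x^2 - 300*x - 70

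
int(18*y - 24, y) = 9*y^2 - 24*y + C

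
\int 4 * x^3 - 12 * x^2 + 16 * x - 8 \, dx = x^4 - 4*x^3 + 8*x^2 - 8*x + C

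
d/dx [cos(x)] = -sin(x)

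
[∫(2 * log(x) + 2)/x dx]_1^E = 3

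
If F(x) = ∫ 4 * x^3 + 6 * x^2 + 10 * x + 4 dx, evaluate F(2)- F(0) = 60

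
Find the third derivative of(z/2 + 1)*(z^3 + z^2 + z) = 12*z + 9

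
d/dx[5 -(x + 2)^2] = -2*x - 4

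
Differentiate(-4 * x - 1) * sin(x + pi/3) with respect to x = -4*x*cos(x + pi/3) - 4*sin(x + pi/3) - cos(x + pi/3)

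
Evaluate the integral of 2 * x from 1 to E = -1 + exp(2)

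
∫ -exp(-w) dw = exp(-w) + C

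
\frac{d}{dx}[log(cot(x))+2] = -2/sin(2*x)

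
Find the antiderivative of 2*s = s^2 + C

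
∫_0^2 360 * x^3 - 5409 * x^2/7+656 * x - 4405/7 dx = -3970/7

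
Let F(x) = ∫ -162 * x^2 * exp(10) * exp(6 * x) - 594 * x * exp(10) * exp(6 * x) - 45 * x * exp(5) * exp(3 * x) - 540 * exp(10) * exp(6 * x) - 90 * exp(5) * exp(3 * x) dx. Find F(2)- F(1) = -363*exp(22) - 55*exp(11) + 40*exp(8) + 192*exp(16)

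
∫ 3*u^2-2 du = u^3 - 2*u + C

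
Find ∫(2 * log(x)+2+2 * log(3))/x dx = (log(3*x) + 1)^2 + C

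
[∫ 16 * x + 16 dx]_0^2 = 64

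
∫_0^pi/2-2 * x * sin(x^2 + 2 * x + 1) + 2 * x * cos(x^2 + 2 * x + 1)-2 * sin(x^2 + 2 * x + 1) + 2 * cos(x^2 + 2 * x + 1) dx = -sin(1) - cos(1) + sin((1 + pi/2)^2) + cos((1 + pi/2)^2)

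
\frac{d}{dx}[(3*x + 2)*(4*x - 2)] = 24*x + 2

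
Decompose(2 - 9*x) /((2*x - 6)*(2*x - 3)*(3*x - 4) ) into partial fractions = -9/(3*x - 4) + 23/(3*(2*x - 3)) - 5/(6*(x - 3))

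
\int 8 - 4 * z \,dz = -2*z^2 + 8*z + C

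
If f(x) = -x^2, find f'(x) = -2*x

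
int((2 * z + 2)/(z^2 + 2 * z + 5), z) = log((z + 1)^2 + 4) + C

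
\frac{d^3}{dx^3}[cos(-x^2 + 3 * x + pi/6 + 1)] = -8*x^3*sin(-x^2 + 3*x + pi/6 + 1) + 36*x^2*sin(-x^2 + 3*x + pi/6 + 1) - 54*x*sin(-x^2 + 3*x + pi/6 + 1) - 12*x*sin(x^2 - 3*x - 1 + pi/3) + 27*sin(-x^2 + 3*x + pi/6 + 1) + 18*sin(x^2 - 3*x - 1 + pi/3)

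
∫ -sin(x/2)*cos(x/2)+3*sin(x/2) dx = (cos(x/2) - 3)^2 + C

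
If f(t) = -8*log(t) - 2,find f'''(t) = -16/t^3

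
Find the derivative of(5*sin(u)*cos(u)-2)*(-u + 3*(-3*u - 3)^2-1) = 135*u^2*cos(2*u) + 135*u*sin(2*u) + 265*u*cos(2*u) - 108*u + 265*sin(2*u)/2 + 130*cos(2*u) - 106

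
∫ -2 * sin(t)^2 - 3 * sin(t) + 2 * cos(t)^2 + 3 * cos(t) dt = sin(2*t) + 3*sqrt(2)*sin(t + pi/4) + C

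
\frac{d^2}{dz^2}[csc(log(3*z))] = (-1 + cos(log(z) + log(3))/sin(log(z) + log(3)) + 2/sin(log(z) + log(3))^2)/(z^2*sin(log(z) + log(3)))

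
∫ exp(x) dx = exp(x) + C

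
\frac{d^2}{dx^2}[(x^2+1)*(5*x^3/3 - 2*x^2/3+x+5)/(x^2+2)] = (30*x^7 - 4*x^6 + 180*x^5 - 24*x^4 + 374*x^3 - 162*x^2 + 156*x + 44)/(3*x^6 + 18*x^4 + 36*x^2 + 24)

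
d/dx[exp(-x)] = -exp(-x)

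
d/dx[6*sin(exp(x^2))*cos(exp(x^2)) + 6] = 12*x*(1 - 2*sin(exp(x^2))^2)*exp(x^2)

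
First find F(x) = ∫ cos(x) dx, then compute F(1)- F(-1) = 2*sin(1)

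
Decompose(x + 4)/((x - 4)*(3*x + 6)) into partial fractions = -1/(9*(x + 2)) + 4/(9*(x - 4))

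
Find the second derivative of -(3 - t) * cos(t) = -t*cos(t) - 2*sin(t) + 3*cos(t)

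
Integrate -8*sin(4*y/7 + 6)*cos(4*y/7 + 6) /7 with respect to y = cos(4*y/7 + 6)^2 + C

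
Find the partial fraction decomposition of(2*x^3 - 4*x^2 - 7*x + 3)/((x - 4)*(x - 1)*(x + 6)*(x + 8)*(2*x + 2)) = -407/(1008*(x + 8)) + 531/(1400*(x + 6)) + 1/(175*(x + 1)) + 1/(126*(x - 1)) + 13/(1200*(x - 4))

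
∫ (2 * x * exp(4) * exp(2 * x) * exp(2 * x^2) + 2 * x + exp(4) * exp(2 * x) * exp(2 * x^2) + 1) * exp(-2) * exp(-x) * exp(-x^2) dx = 2*sinh(x^2 + x + 2) + C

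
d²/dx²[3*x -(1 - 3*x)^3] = 162*x - 54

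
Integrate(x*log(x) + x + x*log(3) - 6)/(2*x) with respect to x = (x - 6)*log(3*x)/2 + C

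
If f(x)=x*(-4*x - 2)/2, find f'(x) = -4*x - 1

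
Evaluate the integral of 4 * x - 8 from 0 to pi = -8 + 2*(-2 + pi)^2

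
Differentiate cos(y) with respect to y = -sin(y)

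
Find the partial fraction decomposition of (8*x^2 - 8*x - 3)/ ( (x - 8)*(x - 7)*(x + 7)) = 89/(42*(x + 7)) - 333/(14*(x - 7)) + 89/(3*(x - 8))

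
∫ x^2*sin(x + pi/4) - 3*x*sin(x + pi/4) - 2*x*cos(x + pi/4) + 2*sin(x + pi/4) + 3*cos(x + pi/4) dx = (-x^2 + 3*x - 2)*cos(x + pi/4) + C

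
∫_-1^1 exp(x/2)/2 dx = -exp(-1/2) + exp(1/2)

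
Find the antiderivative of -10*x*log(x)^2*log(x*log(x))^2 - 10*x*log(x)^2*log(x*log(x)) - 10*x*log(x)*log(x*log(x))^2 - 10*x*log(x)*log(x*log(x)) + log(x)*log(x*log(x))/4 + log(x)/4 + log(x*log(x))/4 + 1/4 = x*(-20*x*log(x)*log(x*log(x)) + 1)*log(x)*log(x*log(x))/4 + C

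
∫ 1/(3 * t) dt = log(t)/3 + C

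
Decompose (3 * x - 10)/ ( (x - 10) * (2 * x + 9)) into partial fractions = 47/(29*(2*x + 9)) + 20/(29*(x - 10))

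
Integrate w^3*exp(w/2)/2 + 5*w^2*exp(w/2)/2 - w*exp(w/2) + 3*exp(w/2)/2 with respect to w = (w^3 - w^2 + 2*w - 1)*exp(w/2) + C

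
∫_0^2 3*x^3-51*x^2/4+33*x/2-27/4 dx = -5/2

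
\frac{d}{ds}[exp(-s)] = -exp(-s)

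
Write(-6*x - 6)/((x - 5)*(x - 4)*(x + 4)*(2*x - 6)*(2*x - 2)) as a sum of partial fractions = 1/(560*(x + 4)) + 1/(40*(x - 1)) - 3/(14*(x - 3)) + 5/(16*(x - 4)) - 1/(8*(x - 5))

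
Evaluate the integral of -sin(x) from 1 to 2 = -cos(1) + cos(2)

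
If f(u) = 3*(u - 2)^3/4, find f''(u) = 9*u/2 - 9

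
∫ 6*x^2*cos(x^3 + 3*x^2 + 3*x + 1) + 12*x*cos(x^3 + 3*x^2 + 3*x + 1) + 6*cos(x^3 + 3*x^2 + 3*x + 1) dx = 2*sin((x + 1)^3) + C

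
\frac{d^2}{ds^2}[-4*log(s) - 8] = 4/s^2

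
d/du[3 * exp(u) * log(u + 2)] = (3*u*exp(u)*log(u + 2) + 6*exp(u)*log(u + 2) + 3*exp(u))/(u + 2)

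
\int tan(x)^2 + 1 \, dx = tan(x) + C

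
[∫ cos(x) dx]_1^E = -sin(1) + sin(E)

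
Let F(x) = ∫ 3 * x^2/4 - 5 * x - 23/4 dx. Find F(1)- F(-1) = -11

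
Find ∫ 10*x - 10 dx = 5*x^2 - 10*x + C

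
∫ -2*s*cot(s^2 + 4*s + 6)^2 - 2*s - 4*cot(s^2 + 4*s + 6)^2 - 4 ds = cot((s + 2)^2 + 2) + C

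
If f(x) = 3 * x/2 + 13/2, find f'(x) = 3/2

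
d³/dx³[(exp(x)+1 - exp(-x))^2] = (8*exp(4*x) + 2*exp(3*x) + 2*exp(x) - 8)*exp(-2*x)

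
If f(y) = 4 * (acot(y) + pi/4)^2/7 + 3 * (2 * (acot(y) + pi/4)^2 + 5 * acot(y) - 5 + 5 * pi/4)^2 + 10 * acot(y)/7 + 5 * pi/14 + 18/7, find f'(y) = (-1344*acot(y)^3 - 5040*acot(y)^2 - 1008*pi*acot(y)^2 - 2520*pi*acot(y) - 252*pi^2*acot(y) - 872*acot(y) - 315*pi^2 - 218*pi - 21*pi^3 + 4160)/(28*y^2 + 28)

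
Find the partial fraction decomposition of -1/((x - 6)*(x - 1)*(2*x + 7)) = -4/(171*(2*x + 7)) + 1/(45*(x - 1)) - 1/(95*(x - 6))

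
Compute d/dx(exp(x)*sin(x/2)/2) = (2*sin(x/2) + cos(x/2))*exp(x)/4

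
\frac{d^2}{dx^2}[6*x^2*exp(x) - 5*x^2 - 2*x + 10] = 6*x^2*exp(x) + 24*x*exp(x) + 12*exp(x) - 10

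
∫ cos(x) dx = sin(x) + C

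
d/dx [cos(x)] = -sin(x)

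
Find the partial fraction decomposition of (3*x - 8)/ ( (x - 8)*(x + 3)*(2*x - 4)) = -17/(110*(x + 3)) + 1/(30*(x - 2)) + 4/(33*(x - 8))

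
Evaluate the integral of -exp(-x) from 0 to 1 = -1 + exp(-1)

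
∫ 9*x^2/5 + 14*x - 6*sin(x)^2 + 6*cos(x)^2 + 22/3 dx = 3*x^3/5 + 7*x^2 + 22*x/3 + 3*sin(2*x) + C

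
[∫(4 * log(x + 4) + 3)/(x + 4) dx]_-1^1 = -3*log(3) - 2*log(3)^2 + 3*log(5) + 2*log(5)^2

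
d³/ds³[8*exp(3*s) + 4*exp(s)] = 216*exp(3*s) + 4*exp(s)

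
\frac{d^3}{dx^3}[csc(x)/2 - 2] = (1/2 - 3/sin(x)^2)*cos(x)/sin(x)^2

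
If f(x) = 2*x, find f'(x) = 2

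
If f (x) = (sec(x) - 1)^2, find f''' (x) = 2*(1 - 4/cos(x) - 6/cos(x)^2 + 12/cos(x)^3)*sin(x)/cos(x)^2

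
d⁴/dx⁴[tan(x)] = 24*tan(x)^5 + 40*tan(x)^3 + 16*tan(x)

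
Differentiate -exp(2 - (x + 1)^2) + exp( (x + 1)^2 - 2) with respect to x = (2*x*exp(2*x^2 + 4*x - 2) + 2*x + 2*exp(2*x^2 + 4*x - 2) + 2)*exp(-x^2 - 2*x + 1)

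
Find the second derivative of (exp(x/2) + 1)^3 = 9*exp(3*x/2)/4 + 3*exp(x/2)/4 + 3*exp(x)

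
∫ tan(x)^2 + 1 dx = tan(x) + C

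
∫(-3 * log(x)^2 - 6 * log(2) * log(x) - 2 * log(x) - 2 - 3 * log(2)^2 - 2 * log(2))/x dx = -(log(2*x)^2 + log(2*x) + 2)*log(2*x) + C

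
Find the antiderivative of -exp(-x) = exp(-x) + C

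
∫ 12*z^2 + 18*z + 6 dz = 4*z^3 + 9*z^2 + 6*z + C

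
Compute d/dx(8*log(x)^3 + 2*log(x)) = (24*log(x)^2 + 2)/x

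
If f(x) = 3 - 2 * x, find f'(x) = -2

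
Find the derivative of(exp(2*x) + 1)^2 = 4*exp(4*x) + 4*exp(2*x)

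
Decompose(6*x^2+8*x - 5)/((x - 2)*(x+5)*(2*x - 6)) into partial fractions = 15/(16*(x + 5)) - 5/(2*(x - 2)) + 73/(16*(x - 3))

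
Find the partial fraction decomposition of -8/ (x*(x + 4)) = 2/(x + 4) - 2/x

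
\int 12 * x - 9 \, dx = 6*x^2 - 9*x + C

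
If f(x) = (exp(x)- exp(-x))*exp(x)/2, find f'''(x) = 4*exp(2*x)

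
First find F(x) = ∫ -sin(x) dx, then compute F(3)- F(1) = cos(3) - cos(1)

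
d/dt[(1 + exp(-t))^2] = (-2*exp(t) - 2)*exp(-2*t)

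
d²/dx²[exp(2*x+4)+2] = 4*exp(2*x + 4)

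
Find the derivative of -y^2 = -2*y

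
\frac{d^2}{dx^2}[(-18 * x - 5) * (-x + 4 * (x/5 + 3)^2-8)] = -432*x/25 - 692/5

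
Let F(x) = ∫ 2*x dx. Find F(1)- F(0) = 1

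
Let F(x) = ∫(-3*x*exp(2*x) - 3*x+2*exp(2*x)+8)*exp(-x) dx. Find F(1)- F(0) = -2*exp(-1) + 2*E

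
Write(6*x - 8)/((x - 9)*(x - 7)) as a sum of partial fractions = -17/(x - 7) + 23/(x - 9)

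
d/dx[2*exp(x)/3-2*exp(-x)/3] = (2*exp(2*x) + 2)*exp(-x)/3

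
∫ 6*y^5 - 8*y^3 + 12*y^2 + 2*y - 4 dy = y^6 - 2*y^4 + 4*y^3 + y^2 - 4*y + C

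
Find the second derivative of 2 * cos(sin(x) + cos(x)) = 4*sin(x)*cos(x)*cos(sqrt(2)*sin(x + pi/4)) + 2*sqrt(2)*sin(sqrt(2)*sin(x + pi/4))*sin(x + pi/4) - 2*cos(sqrt(2)*sin(x + pi/4))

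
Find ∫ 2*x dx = x^2 + C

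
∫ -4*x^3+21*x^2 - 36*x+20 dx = -x^4 + 7*x^3 - 18*x^2 + 20*x + C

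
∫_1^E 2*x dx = -1 + exp(2)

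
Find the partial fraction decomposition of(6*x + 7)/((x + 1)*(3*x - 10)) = 81/(13*(3*x - 10)) - 1/(13*(x + 1))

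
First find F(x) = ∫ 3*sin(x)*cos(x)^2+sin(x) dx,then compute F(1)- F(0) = -cos(1) - cos(1)^3 + 2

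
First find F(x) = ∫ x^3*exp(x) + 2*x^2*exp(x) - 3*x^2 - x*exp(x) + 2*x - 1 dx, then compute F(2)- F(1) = -5 + 5*exp(2)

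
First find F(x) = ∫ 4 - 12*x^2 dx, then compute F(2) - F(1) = -24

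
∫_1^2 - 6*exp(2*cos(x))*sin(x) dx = -3*exp(2*cos(1)) + 3*exp(2*cos(2))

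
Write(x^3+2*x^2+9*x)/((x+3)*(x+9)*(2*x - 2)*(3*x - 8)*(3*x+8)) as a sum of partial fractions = -97/(836*(3*x + 8)) + 193/(11900*(3*x - 8)) - 27/(3325*(x + 9)) + 3/(68*(x + 3)) - 3/(1100*(x - 1))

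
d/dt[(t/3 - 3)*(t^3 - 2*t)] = 4*t^3/3 - 9*t^2 - 4*t/3 + 6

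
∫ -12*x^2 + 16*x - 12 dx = -4*x^3 + 8*x^2 - 12*x + C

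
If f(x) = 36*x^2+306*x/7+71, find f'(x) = 72*x + 306/7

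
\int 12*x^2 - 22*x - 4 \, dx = 4*x^3 - 11*x^2 - 4*x + C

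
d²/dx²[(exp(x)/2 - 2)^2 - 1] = exp(2*x) - 2*exp(x)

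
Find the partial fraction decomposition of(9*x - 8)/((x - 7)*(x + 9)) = 89/(16*(x + 9)) + 55/(16*(x - 7))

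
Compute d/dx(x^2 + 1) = 2*x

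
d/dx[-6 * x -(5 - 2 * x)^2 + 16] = 14 - 8*x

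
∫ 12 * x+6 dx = 6*x^2 + 6*x + C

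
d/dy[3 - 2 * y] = -2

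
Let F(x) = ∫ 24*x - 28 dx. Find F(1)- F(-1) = -56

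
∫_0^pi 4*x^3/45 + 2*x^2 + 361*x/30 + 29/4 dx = -27*pi/4 - 49/5 + pi^2/12 + (pi^2/3 + 7 + 5*pi)^2/5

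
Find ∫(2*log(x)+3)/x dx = (log(x) + 1)*(log(x) + 2) + C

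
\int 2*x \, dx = x^2 + C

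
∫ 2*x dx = x^2 + C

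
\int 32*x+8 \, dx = 16*x^2 + 8*x + C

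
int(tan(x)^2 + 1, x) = tan(x) + C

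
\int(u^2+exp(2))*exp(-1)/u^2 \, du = u*exp(-1) - E/u + C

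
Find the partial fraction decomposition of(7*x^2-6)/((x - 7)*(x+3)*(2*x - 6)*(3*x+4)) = 87/(1625*(3*x + 4)) - 19/(200*(x + 3)) - 19/(208*(x - 3)) + 337/(2000*(x - 7))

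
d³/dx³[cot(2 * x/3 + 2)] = -16*cot(2*x/3 + 2)^4/9 - 64*cot(2*x/3 + 2)^2/27 - 16/27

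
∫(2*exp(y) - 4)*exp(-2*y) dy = 2*(1 - exp(y))*exp(-2*y) + C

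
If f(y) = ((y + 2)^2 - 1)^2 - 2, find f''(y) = 12*y^2 + 48*y + 44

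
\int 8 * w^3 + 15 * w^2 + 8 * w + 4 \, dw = 2*w^4 + 5*w^3 + 4*w^2 + 4*w + C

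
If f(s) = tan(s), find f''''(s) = 24*tan(s)^5 + 40*tan(s)^3 + 16*tan(s)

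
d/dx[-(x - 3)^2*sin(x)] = -x^2*cos(x) - 2*x*sin(x) + 6*x*cos(x) + 6*sin(x) - 9*cos(x)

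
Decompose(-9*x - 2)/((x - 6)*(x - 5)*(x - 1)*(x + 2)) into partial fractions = -2/(21*(x + 2)) - 11/(60*(x - 1)) + 47/(28*(x - 5)) - 7/(5*(x - 6))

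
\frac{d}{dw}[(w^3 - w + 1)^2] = 6*w^5 - 8*w^3 + 6*w^2 + 2*w - 2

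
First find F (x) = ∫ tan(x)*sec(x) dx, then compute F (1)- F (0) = -1 + sec(1)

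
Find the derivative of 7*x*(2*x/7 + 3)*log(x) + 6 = 4*x*log(x) + 2*x + 21*log(x) + 21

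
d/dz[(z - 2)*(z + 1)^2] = 3*z^2 - 3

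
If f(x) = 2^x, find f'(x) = 2^x*log(2)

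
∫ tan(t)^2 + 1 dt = tan(t) + C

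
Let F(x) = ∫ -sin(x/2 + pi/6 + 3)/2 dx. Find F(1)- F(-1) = cos(pi/6 + 7/2) - cos(pi/6 + 5/2)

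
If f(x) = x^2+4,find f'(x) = 2*x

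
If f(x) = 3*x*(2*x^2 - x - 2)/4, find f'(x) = 9*x^2/2 - 3*x/2 - 3/2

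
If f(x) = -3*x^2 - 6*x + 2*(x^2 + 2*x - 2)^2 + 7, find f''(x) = 24*x^2 + 48*x - 6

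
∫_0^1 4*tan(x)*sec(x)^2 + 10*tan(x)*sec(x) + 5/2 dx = -19/2 + 2*sec(1)^2 + 10*sec(1)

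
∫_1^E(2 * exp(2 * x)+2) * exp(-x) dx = -2*E - 2*exp(-E) + 2*exp(-1) + 2*exp(E)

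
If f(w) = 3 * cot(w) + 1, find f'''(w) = -18*cot(w)^4 - 24*cot(w)^2 - 6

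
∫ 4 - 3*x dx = -3*x^2/2 + 4*x + C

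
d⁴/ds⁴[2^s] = 2^s*log(2)^4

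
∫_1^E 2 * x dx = -1 + exp(2)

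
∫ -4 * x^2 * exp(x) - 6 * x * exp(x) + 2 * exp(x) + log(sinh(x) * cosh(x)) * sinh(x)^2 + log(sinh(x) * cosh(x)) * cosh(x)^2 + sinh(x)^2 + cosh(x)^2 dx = -2*x*(2*x - 1)*exp(x) + log(sinh(2*x)/2)*sinh(2*x)/2 + C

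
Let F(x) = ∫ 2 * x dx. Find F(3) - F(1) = 8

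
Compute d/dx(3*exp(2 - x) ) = -3*exp(2 - x)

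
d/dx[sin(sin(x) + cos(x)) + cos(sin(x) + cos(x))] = 2*cos(x + pi/4)*cos(sqrt(2)*sin(x + pi/4) + pi/4)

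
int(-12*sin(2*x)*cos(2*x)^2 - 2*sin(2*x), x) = 2*cos(2*x)^3 + cos(2*x) + C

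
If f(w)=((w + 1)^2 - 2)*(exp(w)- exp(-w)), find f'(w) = (w^2*exp(2*w) + w^2 + 4*w*exp(2*w) + exp(2*w) - 3)*exp(-w)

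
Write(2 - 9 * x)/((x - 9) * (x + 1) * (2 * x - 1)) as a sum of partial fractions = 10/(51*(2*x - 1)) + 11/(30*(x + 1)) - 79/(170*(x - 9))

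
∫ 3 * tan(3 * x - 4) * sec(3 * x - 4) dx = sec(3*x - 4) + C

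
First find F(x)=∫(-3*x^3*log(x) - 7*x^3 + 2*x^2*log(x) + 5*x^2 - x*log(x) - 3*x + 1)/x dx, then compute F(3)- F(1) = -40 - 20*log(3)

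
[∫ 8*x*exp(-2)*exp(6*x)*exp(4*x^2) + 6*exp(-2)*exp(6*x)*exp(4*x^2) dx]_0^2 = -exp(-2) + exp(26)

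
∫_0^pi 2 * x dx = pi^2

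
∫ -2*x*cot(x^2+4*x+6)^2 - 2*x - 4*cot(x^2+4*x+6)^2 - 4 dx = cot((x + 2)^2 + 2) + C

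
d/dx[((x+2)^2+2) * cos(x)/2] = -x^2*sin(x)/2 - 2*x*sin(x) + x*cos(x) - 3*sin(x) + 2*cos(x)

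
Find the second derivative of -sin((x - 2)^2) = 4*x^2*sin(x^2 - 4*x + 4) - 16*x*sin(x^2 - 4*x + 4) + 16*sin(x^2 - 4*x + 4) - 2*cos(x^2 - 4*x + 4)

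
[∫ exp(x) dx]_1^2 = -E + exp(2)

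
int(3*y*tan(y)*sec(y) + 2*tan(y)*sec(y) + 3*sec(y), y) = (3*y + 2)*sec(y) + C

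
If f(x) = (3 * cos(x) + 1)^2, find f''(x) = -6*cos(x) - 18*cos(2*x)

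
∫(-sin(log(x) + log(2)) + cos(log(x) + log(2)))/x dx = sqrt(2)*sin(log(x) + log(2) + pi/4) + C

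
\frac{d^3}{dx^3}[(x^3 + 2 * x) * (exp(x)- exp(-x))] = (x^3*exp(2*x) + x^3 + 9*x^2*exp(2*x) - 9*x^2 + 20*x*exp(2*x) + 20*x + 12*exp(2*x) - 12)*exp(-x)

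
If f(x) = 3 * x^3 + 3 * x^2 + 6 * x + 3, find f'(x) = 9*x^2 + 6*x + 6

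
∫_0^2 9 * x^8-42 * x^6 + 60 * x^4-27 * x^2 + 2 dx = 60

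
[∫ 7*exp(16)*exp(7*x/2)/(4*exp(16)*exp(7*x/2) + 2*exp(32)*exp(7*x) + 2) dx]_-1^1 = -exp(25/2)/(1 + exp(25/2)) + exp(39/2)/(1 + exp(39/2))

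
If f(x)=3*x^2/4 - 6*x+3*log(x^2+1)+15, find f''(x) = (3*x^4 - 6*x^2 + 15)/(2*x^4 + 4*x^2 + 2)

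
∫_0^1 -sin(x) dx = -1 + cos(1)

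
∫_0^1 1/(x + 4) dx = -log(12) + log(15)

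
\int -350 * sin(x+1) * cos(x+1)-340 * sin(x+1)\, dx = 5*(35*cos(x + 1) + 68)*cos(x + 1) + C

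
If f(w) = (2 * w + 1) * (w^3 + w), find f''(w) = 24*w^2 + 6*w + 4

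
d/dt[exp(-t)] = -exp(-t)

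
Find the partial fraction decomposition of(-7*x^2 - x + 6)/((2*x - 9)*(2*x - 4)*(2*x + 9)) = -175/(312*(2*x + 9)) - 187/(120*(2*x - 9)) + 12/(65*(x - 2))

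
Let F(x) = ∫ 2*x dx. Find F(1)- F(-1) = 0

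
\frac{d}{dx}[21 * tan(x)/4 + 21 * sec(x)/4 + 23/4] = 21*(sin(x) + 1)/(4*cos(x)^2)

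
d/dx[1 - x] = -1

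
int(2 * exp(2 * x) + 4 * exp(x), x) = (exp(x) + 2)^2 + C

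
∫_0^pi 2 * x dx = pi^2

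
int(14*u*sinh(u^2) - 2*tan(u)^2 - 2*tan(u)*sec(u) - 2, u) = -2*tan(u) + 7*cosh(u^2) - 2*sec(u) + C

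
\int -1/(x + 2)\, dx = -log(x + 2) + C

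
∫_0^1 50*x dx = 25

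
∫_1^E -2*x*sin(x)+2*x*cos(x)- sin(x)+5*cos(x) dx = (3 + 2*E)*(cos(E) + sin(E)) - 5*sin(1) - 5*cos(1)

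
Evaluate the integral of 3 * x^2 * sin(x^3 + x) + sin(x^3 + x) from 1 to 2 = cos(2) - cos(10)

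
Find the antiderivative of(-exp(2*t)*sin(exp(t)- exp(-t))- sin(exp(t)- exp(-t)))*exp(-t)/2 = cos(2*sinh(t))/2 + C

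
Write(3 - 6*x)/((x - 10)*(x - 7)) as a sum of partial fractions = 13/(x - 7) - 19/(x - 10)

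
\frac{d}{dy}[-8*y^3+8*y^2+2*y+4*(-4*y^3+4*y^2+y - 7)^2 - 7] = 384*y^5 - 640*y^4 + 128*y^3 + 744*y^2 - 424*y - 54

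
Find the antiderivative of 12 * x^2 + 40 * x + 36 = 4*x^3 + 20*x^2 + 36*x + C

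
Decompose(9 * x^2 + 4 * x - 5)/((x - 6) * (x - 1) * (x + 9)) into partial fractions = 344/(75*(x + 9)) - 4/(25*(x - 1)) + 343/(75*(x - 6))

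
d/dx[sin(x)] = cos(x)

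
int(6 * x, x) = 3*x^2 + C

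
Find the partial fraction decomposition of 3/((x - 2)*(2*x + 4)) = -3/(8*(x + 2)) + 3/(8*(x - 2))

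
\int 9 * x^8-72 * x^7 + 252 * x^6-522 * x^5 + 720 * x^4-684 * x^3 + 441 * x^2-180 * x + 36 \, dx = x^9 - 9*x^8 + 36*x^7 - 87*x^6 + 144*x^5 - 171*x^4 + 147*x^3 - 90*x^2 + 36*x + C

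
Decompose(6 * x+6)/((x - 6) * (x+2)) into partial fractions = 3/(4*(x + 2)) + 21/(4*(x - 6))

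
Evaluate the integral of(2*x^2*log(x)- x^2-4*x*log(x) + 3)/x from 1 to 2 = 1 - log(2)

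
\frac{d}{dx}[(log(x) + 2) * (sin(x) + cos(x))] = sqrt(2)*(x*log(x)*cos(x + pi/4) + 2*x*cos(x + pi/4) + sin(x + pi/4))/x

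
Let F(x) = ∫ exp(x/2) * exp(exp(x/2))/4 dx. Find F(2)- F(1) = -exp(exp(1/2))/2 + exp(E)/2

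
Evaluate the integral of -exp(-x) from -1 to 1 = -E + exp(-1)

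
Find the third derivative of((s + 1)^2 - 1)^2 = 24*s + 24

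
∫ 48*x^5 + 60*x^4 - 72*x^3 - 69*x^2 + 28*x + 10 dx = 8*x^6 + 12*x^5 - 18*x^4 - 23*x^3 + 14*x^2 + 10*x + C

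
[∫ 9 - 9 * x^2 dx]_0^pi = (-3*pi - 3)*(-pi - 2 + pi^2) - 6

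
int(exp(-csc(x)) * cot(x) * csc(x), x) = exp(-csc(x)) + C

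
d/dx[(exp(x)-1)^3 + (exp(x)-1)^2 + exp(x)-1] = 3*exp(3*x) - 4*exp(2*x) + 2*exp(x)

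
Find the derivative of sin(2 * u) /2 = cos(2*u)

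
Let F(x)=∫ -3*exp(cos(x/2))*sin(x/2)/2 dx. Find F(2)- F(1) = -3*exp(cos(1/2)) + 3*exp(cos(1))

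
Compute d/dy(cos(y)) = -sin(y)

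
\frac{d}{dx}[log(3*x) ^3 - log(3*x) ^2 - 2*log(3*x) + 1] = (3*log(x)^2 - 2*log(x) + 6*log(3)*log(x) - 2*log(3) - 2 + 3*log(3)^2)/x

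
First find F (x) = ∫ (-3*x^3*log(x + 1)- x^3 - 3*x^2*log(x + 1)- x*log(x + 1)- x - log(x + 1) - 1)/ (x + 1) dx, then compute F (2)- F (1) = -11*log(3) + 3*log(2)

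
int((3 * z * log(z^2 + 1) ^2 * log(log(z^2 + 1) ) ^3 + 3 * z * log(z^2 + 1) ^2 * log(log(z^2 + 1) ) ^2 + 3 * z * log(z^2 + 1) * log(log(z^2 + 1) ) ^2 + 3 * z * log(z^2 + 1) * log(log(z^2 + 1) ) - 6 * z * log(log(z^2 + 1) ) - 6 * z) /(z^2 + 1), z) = (2*log(z^2 + 1)^2*log(log(z^2 + 1))^2 + 3*log(z^2 + 1)*log(log(z^2 + 1)) - 12)*log(z^2 + 1)*log(log(z^2 + 1))/4 + C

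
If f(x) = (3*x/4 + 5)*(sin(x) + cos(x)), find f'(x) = 3*sqrt(2)*x*cos(x + pi/4)/4 - 17*sin(x)/4 + 23*cos(x)/4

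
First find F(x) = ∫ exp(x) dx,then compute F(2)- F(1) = -E + exp(2)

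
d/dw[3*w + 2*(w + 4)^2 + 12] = 4*w + 19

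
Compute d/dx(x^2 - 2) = 2*x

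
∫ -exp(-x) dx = exp(-x) + C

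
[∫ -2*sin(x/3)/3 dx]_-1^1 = 0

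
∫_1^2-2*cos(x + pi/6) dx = -2*sin(pi/6 + 2) + 2*sin(pi/6 + 1)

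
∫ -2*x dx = -x^2 + C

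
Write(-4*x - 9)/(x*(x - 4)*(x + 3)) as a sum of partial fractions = 1/(7*(x + 3)) - 25/(28*(x - 4)) + 3/(4*x)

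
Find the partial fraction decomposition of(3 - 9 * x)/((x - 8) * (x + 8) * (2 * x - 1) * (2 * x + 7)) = 1/(12*(2*x + 7)) + 1/(340*(2*x - 1)) - 25/(816*(x + 8)) - 1/(80*(x - 8))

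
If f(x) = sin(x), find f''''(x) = sin(x)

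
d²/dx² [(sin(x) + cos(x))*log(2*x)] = sqrt(2)*(-x^2*log(x)*sin(x + pi/4) - x^2*log(2)*sin(x + pi/4) + 2*x*cos(x + pi/4) - sin(x + pi/4))/x^2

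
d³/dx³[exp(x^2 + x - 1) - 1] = 8*x^3*exp(x^2 + x - 1) + 12*x^2*exp(x^2 + x - 1) + 18*x*exp(x^2 + x - 1) + 7*exp(x^2 + x - 1)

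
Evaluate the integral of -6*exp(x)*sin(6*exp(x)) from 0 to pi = -cos(6) + cos(6*exp(pi))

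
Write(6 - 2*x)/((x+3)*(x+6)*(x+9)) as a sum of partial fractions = 4/(3*(x + 9)) - 2/(x + 6) + 2/(3*(x + 3))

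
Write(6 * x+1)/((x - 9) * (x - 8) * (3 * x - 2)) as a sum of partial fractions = 9/(110*(3*x - 2)) - 49/(22*(x - 8)) + 11/(5*(x - 9))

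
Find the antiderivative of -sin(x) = cos(x) + C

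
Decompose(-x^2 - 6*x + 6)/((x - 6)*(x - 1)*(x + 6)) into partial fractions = 1/(14*(x + 6)) + 1/(35*(x - 1)) - 11/(10*(x - 6))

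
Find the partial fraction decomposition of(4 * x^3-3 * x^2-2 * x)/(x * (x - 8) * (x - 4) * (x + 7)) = 43/(33*(x + 7)) - 25/(22*(x - 4)) + 23/(6*(x - 8))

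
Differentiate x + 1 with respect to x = 1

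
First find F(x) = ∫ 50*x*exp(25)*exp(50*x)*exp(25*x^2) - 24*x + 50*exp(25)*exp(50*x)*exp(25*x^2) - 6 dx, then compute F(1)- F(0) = -exp(25) - 18 + exp(100)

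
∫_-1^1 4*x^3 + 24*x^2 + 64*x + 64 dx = 144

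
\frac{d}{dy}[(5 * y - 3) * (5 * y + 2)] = 50*y - 5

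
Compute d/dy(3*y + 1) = 3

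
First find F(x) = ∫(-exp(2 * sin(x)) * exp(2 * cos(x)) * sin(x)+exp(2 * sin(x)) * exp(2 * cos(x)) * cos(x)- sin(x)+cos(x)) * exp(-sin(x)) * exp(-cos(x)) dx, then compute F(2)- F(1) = -exp(cos(1) + sin(1)) - exp(-sin(2) - cos(2)) + exp(-sin(1) - cos(1)) + exp(cos(2) + sin(2))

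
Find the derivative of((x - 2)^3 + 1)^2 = 6*x^5 - 60*x^4 + 240*x^3 - 474*x^2 + 456*x - 168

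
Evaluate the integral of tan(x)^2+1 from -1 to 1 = 2*tan(1)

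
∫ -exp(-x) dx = exp(-x) + C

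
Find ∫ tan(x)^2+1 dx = tan(x) + C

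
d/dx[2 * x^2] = 4*x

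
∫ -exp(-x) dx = exp(-x) + C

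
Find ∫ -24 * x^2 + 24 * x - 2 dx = -8*x^3 + 12*x^2 - 2*x + C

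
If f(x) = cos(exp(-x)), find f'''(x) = (exp(2*x)*sin(exp(-x)) + 3*exp(x)*cos(exp(-x)) - sin(exp(-x)))*exp(-3*x)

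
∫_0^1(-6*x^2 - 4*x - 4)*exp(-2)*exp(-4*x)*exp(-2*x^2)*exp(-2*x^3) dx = -exp(-2) + exp(-10)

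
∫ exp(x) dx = exp(x) + C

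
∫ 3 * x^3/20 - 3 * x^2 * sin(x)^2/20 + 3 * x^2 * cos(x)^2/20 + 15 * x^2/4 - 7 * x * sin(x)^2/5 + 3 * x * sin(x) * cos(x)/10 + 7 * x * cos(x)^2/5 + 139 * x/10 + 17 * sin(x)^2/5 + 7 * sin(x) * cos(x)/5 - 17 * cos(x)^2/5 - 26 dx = (3*x^2 + 28*x - 68)*(x^2 + 24*x + 2*sin(2*x) - 16)/80 + C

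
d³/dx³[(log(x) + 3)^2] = (4*log(x) + 6)/x^3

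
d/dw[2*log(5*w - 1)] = 10/(5*w - 1)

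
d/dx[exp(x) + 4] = exp(x)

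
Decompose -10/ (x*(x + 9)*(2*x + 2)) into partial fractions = -5/(72*(x + 9)) + 5/(8*(x + 1)) - 5/(9*x)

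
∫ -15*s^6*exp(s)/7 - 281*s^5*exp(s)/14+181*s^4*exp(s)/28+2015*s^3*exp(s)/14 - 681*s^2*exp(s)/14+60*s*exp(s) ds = s^2*(-60*s^4 - 202*s^3 + 1191*s^2 - 734*s + 840)*exp(s)/28 + C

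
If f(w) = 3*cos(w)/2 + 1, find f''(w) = -3*cos(w)/2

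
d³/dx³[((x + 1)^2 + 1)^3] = 120*x^3 + 360*x^2 + 432*x + 192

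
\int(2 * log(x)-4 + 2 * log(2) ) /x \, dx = (log(2*x) - 2)^2 + C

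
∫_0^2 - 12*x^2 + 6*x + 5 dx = -10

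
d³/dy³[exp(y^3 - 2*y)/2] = 27*y^6*exp(y^3 - 2*y)/2 - 27*y^4*exp(y^3 - 2*y) + 27*y^3*exp(y^3 - 2*y) + 18*y^2*exp(y^3 - 2*y) - 18*y*exp(y^3 - 2*y) - exp(y^3 - 2*y)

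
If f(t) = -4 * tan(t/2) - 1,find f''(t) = -2*sin(t/2)/cos(t/2)^3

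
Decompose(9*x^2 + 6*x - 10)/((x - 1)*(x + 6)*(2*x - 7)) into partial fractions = 97/(19*(2*x - 7)) + 278/(133*(x + 6)) - 1/(7*(x - 1))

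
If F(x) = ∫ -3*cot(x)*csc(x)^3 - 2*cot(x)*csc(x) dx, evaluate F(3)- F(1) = -2*csc(1) - csc(1)^3 + 2*csc(3) + csc(3)^3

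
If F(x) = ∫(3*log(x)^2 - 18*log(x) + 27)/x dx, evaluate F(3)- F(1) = (-3 + log(3))^3 + 27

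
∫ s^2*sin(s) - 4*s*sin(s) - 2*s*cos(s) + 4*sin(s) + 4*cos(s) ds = -(s - 2)^2*cos(s) + C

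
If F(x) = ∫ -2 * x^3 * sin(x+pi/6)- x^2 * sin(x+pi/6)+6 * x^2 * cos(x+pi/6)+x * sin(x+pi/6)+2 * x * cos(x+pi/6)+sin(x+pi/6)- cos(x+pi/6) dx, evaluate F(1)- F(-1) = sqrt(3)*cos(1)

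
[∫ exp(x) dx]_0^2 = -1 + exp(2)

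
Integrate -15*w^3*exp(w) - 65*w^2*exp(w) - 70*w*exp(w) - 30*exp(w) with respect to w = -5*w*(3*w^2 + 4*w + 6)*exp(w) + C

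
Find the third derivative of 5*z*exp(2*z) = 40*z*exp(2*z) + 60*exp(2*z)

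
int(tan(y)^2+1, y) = tan(y) + C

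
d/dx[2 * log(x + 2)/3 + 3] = 2/(3*x + 6)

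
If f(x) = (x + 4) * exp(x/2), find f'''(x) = x*exp(x/2)/8 + 5*exp(x/2)/4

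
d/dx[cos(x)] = -sin(x)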